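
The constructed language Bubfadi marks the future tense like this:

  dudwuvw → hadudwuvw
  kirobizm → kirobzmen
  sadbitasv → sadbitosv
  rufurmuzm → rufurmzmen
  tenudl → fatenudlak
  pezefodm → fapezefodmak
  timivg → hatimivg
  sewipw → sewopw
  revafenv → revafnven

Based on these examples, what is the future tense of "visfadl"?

"visfadl" has second-to-last letter 'd'. The stems whose second-to-last letter is 'd' (tenudl → fatenudlak, pezefodm → fapezefodmak) add fa- … -ak around the stem.
The other patterns: stems whose second-to-last letter is 'p' or 's' change the last vowel to 'o'; stems whose second-to-last letter is 'v' add the prefix ha-; stems whose second-to-last letter is 'n' or 'z' delete the last vowel and add -en.
So visfadl → favisfadlak.

favisfadlak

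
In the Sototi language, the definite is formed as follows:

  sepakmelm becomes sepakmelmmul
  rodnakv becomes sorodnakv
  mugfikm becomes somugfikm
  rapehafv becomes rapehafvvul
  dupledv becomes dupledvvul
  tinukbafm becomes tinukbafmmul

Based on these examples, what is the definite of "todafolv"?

todafolvvul

mugfikm and sepakmelm both end in -m yet inflect differently (somugfikm, sepakmelmmul), so the final letter is not what conditions the rule; the second-to-last letter is.
"todafolv" has second-to-last letter 'l'. The one such stem in the data (sepakmelm → sepakmelmmul) doubles the final consonant and adds -ul (as do dupledv, tinukbafm), so the same rule applies.
The other pattern: stems whose second-to-last letter is 'k' add the prefix so-.
So todafolv → todafolvvul.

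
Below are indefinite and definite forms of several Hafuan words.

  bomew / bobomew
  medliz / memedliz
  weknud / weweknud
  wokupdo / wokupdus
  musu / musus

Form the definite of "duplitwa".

weknud and musu both have last vowel 'u' yet inflect differently (weweknud, musus), so the last vowel is not what conditions the rule; whether the stem ends in a vowel or a consonant is.
"duplitwa" ends in a vowel. The stems ending in a vowel (wokupdo → wokupdus, musu → musus) drop the final letter and add -us.
The other pattern: stems ending in a consonant repeat the first consonant+vowel as a prefix.
So duplitwa → duplitwus.

duplitwus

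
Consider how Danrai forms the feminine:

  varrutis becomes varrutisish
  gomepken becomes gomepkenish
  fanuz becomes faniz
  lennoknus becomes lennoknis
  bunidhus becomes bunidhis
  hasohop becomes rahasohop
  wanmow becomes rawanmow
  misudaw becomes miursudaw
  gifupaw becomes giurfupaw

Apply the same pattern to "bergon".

varrutis and lennoknus both end in -s yet inflect differently (varrutisish, lennoknis), so the final letter is not what conditions the rule; the last vowel is.
"bergon" has last vowel 'o'. The stems whose last vowel is 'o' (hasohop → rahasohop, wanmow → rawanmow) add the prefix ra-.
The other patterns: stems whose last vowel is 'e' or 'i' add -ish; stems whose last vowel is 'u' change the last vowel to 'i'; stems whose last vowel is 'a' insert -ur- after the first vowel.
So bergon → rabergon.

rabergon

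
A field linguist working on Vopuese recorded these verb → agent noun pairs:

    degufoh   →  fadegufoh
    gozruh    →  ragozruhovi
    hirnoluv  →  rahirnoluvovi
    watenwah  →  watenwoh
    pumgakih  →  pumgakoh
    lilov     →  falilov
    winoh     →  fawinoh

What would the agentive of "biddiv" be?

biddov

lilov and hirnoluv both end in -v yet inflect differently (falilov, rahirnoluvovi), so the final letter is not what conditions the rule; the last vowel is.
"biddiv" has last vowel 'i'. The one such stem in the data (pumgakih → pumgakoh) changes the last vowel to 'o' (as does watenwah), so the same rule applies.
The other patterns: stems whose last vowel is 'o' add the prefix fa-; stems whose last vowel is 'u' add ra- … -ovi around the stem.
So biddiv → biddov.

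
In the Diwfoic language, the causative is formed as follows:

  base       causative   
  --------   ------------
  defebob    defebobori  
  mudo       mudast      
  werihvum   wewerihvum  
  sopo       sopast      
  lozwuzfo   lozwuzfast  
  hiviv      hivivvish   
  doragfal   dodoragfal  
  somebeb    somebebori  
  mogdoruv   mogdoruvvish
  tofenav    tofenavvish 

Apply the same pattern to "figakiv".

figakivvish

"figakiv" ends in -v. The stems ending in -v (tofenav → tofenavvish, hiviv → hivivvish, mogdoruv → mogdoruvvish) double the final consonant and add -ish.
The other patterns: stems ending in -o drop the final letter and add -ast; stems ending in -b add -ori; stems ending in -l or -m repeat the first consonant+vowel as a prefix.
So figakiv → figakivvish.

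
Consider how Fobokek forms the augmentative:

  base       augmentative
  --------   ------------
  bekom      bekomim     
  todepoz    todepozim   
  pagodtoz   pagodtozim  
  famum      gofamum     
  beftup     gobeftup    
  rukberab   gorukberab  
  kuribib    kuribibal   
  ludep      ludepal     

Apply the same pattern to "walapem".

walapemal

"walapem" has last vowel 'e'. The one such stem in the data (ludep → ludepal) adds -al, so the same rule applies.
So walapem → walapemal.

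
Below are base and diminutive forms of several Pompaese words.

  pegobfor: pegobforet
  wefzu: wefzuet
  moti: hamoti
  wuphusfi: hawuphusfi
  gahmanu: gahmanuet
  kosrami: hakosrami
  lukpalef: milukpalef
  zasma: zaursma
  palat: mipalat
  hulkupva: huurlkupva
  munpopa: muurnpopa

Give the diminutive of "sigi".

hasigi

"sigi" ends in -i. The stems ending in -i (kosrami → hakosrami, moti → hamoti, wuphusfi → hawuphusfi) add the prefix ha-.
The other patterns: stems ending in -a insert -ur- after the first vowel; stems ending in -r or -u add -et; stems ending in -f or -t add the prefix mi-.
So sigi → hasigi.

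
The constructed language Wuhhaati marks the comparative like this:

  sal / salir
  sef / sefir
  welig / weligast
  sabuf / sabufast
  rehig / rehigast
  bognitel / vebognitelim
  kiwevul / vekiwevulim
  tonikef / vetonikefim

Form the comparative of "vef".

vefir

sef and sabuf both end in -f yet inflect differently (sefir, sabufast), so the final letter is not what conditions the rule; the number of vowels is.
"vef" has 1 vowel. The stems with 1 vowel (sal → salir, sef → sefir) add -ir.
So vef → vefir.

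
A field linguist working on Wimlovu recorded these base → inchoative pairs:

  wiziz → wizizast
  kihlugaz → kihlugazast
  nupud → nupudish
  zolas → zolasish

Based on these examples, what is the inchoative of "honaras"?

kihlugaz and zolas both have last vowel 'a' yet inflect differently (kihlugazast, zolasish), so the last vowel is not what conditions the rule; the final letter is.
"honaras" ends in -s. The one such stem in the data (zolas → zolasish) adds -ish, so the same rule applies.
So honaras → honarasish.

honarasish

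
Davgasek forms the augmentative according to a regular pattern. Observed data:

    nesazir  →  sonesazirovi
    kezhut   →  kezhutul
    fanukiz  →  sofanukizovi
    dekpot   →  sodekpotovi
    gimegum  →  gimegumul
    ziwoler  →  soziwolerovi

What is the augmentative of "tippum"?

kezhut and dekpot both end in -t yet inflect differently (kezhutul, sodekpotovi), so the final letter is not what conditions the rule; the last vowel is.
"tippum" has last vowel 'u'. The stems whose last vowel is 'u' (gimegum → gimegumul, kezhut → kezhutul) add -ul.
So tippum → tippumul.

tippumul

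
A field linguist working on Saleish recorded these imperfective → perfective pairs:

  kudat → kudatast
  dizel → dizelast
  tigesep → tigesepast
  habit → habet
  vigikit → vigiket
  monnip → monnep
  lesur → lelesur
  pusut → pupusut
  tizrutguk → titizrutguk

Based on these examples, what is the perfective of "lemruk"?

kudat and habit both end in -t yet inflect differently (kudatast, habet), so the final letter is not what conditions the rule; the last vowel is.
"lemruk" has last vowel 'u'. The stems whose last vowel is 'u' (lesur → lelesur, pusut → pupusut, tizrutguk → titizrutguk) repeat the first consonant+vowel as a prefix.
The other patterns: stems whose last vowel is 'a' or 'e' add -ast; stems whose last vowel is 'i' change the last vowel to 'e'.
So lemruk → lelemruk.

lelemruk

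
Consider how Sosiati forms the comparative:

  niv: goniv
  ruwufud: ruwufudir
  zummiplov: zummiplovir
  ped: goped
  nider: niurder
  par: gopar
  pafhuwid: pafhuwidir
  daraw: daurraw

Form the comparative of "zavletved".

"zavletved" has 3 vowels. The stems with 3 vowels (zummiplov → zummiplovir, pafhuwid → pafhuwidir, ruwufud → ruwufudir) add -ir.
The other patterns: stems with 1 vowel add the prefix go-; stems with 2 vowels insert -ur- after the first vowel.
So zavletved → zavletvedir.

zavletvedir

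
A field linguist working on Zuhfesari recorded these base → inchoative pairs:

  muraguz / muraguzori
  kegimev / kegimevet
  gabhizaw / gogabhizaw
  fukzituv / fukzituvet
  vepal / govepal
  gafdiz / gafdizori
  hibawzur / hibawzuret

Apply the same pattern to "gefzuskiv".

gefzuskivet

muraguz and fukzituv both have last vowel 'u' yet inflect differently (muraguzori, fukzituvet), so the last vowel is not what conditions the rule; the final letter is.
"gefzuskiv" ends in -v. The stems ending in -v (kegimev → kegimevet, fukzituv → fukzituvet) add -et.
The other patterns: stems ending in -z add -ori; stems ending in -l or -w add the prefix go-.
So gefzuskiv → gefzuskivet.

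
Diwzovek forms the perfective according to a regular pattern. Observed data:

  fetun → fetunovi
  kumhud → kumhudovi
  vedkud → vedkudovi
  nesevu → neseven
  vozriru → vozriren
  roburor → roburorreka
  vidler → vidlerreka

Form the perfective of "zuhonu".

fetun and nesevu both have last vowel 'u' yet inflect differently (fetunovi, neseven), so the last vowel is not what conditions the rule; the final letter is.
"zuhonu" ends in -u. The stems ending in -u (nesevu → neseven, vozriru → vozriren) drop the final letter and add -en.
The other patterns: stems ending in -d or -n add -ovi; stems ending in -r double the final consonant and add -eka.
So zuhonu → zuhonen.

zuhonen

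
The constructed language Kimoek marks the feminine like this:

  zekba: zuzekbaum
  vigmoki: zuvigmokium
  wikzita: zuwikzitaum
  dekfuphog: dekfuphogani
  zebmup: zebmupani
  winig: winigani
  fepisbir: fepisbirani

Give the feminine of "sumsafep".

sumsafepani

fepisbir and vigmoki both have last vowel 'i' yet inflect differently (fepisbirani, zuvigmokium), so the last vowel is not what conditions the rule; whether the stem ends in a vowel or a consonant is.
"sumsafep" ends in a consonant. The stems ending in a consonant (zebmup → zebmupani, fepisbir → fepisbirani, dekfuphog → dekfuphogani) add -ani.
The other pattern: stems ending in a vowel add zu- … -um around the stem.
So sumsafep → sumsafepani.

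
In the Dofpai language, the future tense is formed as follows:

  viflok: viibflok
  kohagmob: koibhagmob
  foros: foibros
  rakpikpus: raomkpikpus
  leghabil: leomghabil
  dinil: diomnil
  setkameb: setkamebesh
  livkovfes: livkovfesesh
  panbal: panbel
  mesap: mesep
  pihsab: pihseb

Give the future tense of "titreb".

foros and rakpikpus both end in -s yet inflect differently (foibros, raomkpikpus), so the final letter is not what conditions the rule; the last vowel is.
"titreb" has last vowel 'e'. The stems whose last vowel is 'e' (setkameb → setkamebesh, livkovfes → livkovfesesh) add -esh.
So titreb → titrebesh.

titrebesh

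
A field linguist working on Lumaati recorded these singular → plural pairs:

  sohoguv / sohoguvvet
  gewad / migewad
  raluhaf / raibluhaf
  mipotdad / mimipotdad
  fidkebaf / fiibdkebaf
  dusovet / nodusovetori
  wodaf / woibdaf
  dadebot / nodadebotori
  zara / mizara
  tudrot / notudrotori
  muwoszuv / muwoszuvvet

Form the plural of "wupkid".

raluhaf and gewad both have last vowel 'a' yet inflect differently (raibluhaf, migewad), so the last vowel is not what conditions the rule; the final letter is.
"wupkid" ends in -d. The stems ending in -d (gewad → migewad, mipotdad → mimipotdad) add the prefix mi-.
The other patterns: stems ending in -v double the final consonant and add -et; stems ending in -t add no- … -ori around the stem; stems ending in -f insert -ib- after the first vowel.
So wupkid → miwupkid.

miwupkid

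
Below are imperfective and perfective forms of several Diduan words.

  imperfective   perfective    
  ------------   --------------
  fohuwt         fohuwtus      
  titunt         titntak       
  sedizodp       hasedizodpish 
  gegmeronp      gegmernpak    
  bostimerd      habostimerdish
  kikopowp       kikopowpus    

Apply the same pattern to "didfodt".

hadidfodtish

"didfodt" has second-to-last letter 'd'. The one such stem in the data (sedizodp → hasedizodpish) adds ha- … -ish around the stem, so the same rule applies.
So didfodt → hadidfodtish.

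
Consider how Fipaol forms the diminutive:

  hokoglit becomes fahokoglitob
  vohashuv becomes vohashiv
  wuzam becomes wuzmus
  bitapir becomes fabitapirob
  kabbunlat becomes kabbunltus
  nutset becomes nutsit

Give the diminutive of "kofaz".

kofzus

kabbunlat and nutset both end in -t yet inflect differently (kabbunltus, nutsit), so the final letter is not what conditions the rule; the last vowel is.
"kofaz" has last vowel 'a'. The stems whose last vowel is 'a' (kabbunlat → kabbunltus, wuzam → wuzmus) delete the last vowel and add -us.
The other patterns: stems whose last vowel is 'e' or 'u' change the last vowel to 'i'; stems whose last vowel is 'i' add fa- … -ob around the stem.
So kofaz → kofzus.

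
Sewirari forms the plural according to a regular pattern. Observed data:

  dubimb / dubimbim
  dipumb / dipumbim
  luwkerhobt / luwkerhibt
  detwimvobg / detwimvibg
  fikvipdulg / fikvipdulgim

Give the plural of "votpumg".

votpumgim

"votpumg" has second-to-last letter 'm'. The stems whose second-to-last letter is 'm' (dipumb → dipumbim, dubimb → dubimbim) add -im.
So votpumg → votpumgim.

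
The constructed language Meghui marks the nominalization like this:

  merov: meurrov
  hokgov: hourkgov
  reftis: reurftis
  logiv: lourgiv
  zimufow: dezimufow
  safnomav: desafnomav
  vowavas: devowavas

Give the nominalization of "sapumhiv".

desapumhiv

merov and safnomav both end in -v yet inflect differently (meurrov, desafnomav), so the final letter is not what conditions the rule; the number of vowels is.
"sapumhiv" has 3 vowels. The stems with 3 vowels (zimufow → dezimufow, safnomav → desafnomav, vowavas → devowavas) add the prefix de-.
The other pattern: stems with 2 vowels insert -ur- after the first vowel.
So sapumhiv → desapumhiv.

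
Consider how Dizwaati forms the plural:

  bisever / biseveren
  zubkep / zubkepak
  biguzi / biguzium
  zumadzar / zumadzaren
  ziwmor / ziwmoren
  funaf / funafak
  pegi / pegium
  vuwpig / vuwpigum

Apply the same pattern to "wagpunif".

wagpunifak

zubkep and bisever both have last vowel 'e' yet inflect differently (zubkepak, biseveren), so the last vowel is not what conditions the rule; the final letter is.
"wagpunif" ends in -f. The one such stem in the data (funaf → funafak) adds -ak, so the same rule applies.
So wagpunif → wagpunifak.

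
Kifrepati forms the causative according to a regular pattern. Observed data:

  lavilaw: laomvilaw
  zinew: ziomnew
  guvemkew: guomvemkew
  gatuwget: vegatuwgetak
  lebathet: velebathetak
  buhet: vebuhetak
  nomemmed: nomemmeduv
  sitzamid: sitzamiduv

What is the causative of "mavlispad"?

zinew and gatuwget both have last vowel 'e' yet inflect differently (ziomnew, vegatuwgetak), so the last vowel is not what conditions the rule; the final letter is.
"mavlispad" ends in -d. The stems ending in -d (nomemmed → nomemmeduv, sitzamid → sitzamiduv) add -uv.
So mavlispad → mavlispaduv.

mavlispaduv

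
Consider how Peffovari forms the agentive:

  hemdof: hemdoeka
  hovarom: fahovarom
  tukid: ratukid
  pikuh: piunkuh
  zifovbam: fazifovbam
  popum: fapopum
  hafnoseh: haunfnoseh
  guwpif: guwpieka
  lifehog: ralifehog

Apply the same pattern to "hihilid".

hemdof and hovarom both have last vowel 'o' yet inflect differently (hemdoeka, fahovarom), so the last vowel is not what conditions the rule; the final letter is.
"hihilid" ends in -d. The one such stem in the data (tukid → ratukid) adds the prefix ra-, so the same rule applies.
The other patterns: stems ending in -f drop the final letter and add -eka; stems ending in -m add the prefix fa-; stems ending in -h insert -un- after the first vowel.
So hihilid → rahihilid.

rahihilid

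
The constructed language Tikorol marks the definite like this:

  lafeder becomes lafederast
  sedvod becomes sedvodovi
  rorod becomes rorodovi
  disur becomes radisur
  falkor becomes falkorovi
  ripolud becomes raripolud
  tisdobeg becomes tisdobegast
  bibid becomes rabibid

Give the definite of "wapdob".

wapdobovi

"wapdob" has last vowel 'o'. The stems whose last vowel is 'o' (falkor → falkorovi, sedvod → sedvodovi, rorod → rorodovi) add -ovi.
So wapdob → wapdobovi.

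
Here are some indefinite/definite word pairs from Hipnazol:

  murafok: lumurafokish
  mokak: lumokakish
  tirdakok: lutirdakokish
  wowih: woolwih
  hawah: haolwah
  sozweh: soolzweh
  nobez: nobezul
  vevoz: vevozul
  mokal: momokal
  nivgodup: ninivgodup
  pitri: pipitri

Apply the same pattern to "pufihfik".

lupufihfikish

mokak and hawah both have last vowel 'a' yet inflect differently (lumokakish, haolwah), so the last vowel is not what conditions the rule; the final letter is.
"pufihfik" ends in -k. The stems ending in -k (murafok → lumurafokish, mokak → lumokakish, tirdakok → lutirdakokish) add lu- … -ish around the stem.
The other patterns: stems ending in -h insert -ol- after the first vowel; stems ending in -z add -ul; stems ending in -i, -l or -p repeat the first consonant+vowel as a prefix.
So pufihfik → lupufihfikish.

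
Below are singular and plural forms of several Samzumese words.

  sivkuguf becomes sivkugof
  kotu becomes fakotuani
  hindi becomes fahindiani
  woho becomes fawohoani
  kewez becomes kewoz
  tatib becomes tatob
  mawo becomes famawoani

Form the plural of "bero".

faberoani

sivkuguf and kotu both have last vowel 'u' yet inflect differently (sivkugof, fakotuani), so the last vowel is not what conditions the rule; whether the stem ends in a vowel or a consonant is.
"bero" ends in a vowel. The stems ending in a vowel (woho → fawohoani, kotu → fakotuani, hindi → fahindiani) add fa- … -ani around the stem.
So bero → faberoani.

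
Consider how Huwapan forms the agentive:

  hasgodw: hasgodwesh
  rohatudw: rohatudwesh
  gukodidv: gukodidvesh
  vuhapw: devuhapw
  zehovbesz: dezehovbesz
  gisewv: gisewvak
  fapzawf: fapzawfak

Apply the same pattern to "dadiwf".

"dadiwf" has second-to-last letter 'w'. The stems whose second-to-last letter is 'w' (gisewv → gisewvak, fapzawf → fapzawfak) add -ak.
The other patterns: stems whose second-to-last letter is 'd' add -esh; stems whose second-to-last letter is 'p' or 's' add the prefix de-.
So dadiwf → dadiwfak.

dadiwfak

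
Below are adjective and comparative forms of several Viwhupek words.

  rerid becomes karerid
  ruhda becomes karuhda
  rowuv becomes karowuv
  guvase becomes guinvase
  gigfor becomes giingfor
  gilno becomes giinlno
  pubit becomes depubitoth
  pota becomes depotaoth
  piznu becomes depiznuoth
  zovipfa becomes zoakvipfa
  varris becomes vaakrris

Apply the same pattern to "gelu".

geinlu

ruhda and pota both end in -a yet inflect differently (karuhda, depotaoth), so the final letter is not what conditions the rule; the first letter is.
"gelu" begins with g-. The stems beginning with g- (guvase → guinvase, gigfor → giingfor, gilno → giinlno) insert -in- after the first vowel.
So gelu → geinlu.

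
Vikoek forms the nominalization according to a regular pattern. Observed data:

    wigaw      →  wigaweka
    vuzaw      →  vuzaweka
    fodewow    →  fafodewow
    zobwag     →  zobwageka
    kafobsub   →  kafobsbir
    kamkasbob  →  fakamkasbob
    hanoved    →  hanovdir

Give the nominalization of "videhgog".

vuzaw and fodewow both end in -w yet inflect differently (vuzaweka, fafodewow), so the final letter is not what conditions the rule; the last vowel is.
"videhgog" has last vowel 'o'. The stems whose last vowel is 'o' (fodewow → fafodewow, kamkasbob → fakamkasbob) add the prefix fa-.
So videhgog → favidehgog.

favidehgog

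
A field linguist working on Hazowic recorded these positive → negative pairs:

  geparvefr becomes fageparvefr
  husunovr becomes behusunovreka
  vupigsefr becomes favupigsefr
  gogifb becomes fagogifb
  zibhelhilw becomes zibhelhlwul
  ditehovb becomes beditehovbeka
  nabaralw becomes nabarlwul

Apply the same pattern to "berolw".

berlwul

vupigsefr and husunovr both end in -r yet inflect differently (favupigsefr, behusunovreka), so the final letter is not what conditions the rule; the second-to-last letter is.
"berolw" has second-to-last letter 'l'. The stems whose second-to-last letter is 'l' (nabaralw → nabarlwul, zibhelhilw → zibhelhlwul) delete the last vowel and add -ul.
The other patterns: stems whose second-to-last letter is 'f' add the prefix fa-; stems whose second-to-last letter is 'v' add be- … -eka around the stem.
So berolw → berlwul.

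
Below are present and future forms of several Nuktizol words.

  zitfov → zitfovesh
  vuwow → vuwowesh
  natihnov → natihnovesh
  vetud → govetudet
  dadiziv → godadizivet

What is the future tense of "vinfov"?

zitfov and dadiziv both end in -v yet inflect differently (zitfovesh, godadizivet), so the final letter is not what conditions the rule; the last vowel is.
"vinfov" has last vowel 'o'. The stems whose last vowel is 'o' (zitfov → zitfovesh, vuwow → vuwowesh, natihnov → natihnovesh) add -esh.
So vinfov → vinfovesh.

vinfovesh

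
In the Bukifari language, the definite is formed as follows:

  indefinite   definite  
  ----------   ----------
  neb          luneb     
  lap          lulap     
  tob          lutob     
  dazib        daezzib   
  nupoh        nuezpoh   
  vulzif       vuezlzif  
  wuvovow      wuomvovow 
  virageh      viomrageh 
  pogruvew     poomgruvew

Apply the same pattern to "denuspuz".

deomnuspuz

"denuspuz" has 3 vowels. The stems with 3 vowels (wuvovow → wuomvovow, virageh → viomrageh, pogruvew → poomgruvew) insert -om- after the first vowel.
The other patterns: stems with 1 vowel add the prefix lu-; stems with 2 vowels insert -ez- after the first vowel.
So denuspuz → deomnuspuz.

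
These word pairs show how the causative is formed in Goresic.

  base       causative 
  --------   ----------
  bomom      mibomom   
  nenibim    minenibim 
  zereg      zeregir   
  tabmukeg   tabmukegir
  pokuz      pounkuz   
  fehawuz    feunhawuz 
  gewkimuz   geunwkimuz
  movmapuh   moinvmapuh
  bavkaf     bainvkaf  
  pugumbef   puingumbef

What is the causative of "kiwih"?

kiinwih

pokuz and movmapuh both have last vowel 'u' yet inflect differently (pounkuz, moinvmapuh), so the last vowel is not what conditions the rule; the final letter is.
"kiwih" ends in -h. The one such stem in the data (movmapuh → moinvmapuh) inserts -in- after the first vowel (as do bavkaf, pugumbef), so the same rule applies.
So kiwih → kiinwih.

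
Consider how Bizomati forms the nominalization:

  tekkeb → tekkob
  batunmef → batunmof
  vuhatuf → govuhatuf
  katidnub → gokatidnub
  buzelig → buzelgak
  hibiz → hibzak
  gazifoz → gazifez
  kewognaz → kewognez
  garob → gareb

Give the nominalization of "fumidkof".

"fumidkof" has last vowel 'o'. The stems whose last vowel is 'o' (gazifoz → gazifez, garob → gareb) change the last vowel to 'e'.
The other patterns: stems whose last vowel is 'e' change the last vowel to 'o'; stems whose last vowel is 'u' add the prefix go-; stems whose last vowel is 'i' delete the last vowel and add -ak.
So fumidkof → fumidkef.

fumidkef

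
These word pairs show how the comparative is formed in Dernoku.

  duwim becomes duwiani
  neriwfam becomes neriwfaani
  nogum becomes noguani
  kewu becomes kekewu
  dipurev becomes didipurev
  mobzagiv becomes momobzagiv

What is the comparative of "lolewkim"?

nogum and kewu both have last vowel 'u' yet inflect differently (noguani, kekewu), so the last vowel is not what conditions the rule; the final letter is.
"lolewkim" ends in -m. The stems ending in -m (duwim → duwiani, neriwfam → neriwfaani, nogum → noguani) drop the final letter and add -ani.
So lolewkim → lolewkiani.

lolewkiani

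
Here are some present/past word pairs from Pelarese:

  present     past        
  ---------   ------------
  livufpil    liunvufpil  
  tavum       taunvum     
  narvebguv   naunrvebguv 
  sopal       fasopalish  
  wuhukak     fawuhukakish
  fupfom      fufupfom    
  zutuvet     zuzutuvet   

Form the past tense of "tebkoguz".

livufpil and sopal both end in -l yet inflect differently (liunvufpil, fasopalish), so the final letter is not what conditions the rule; the last vowel is.
"tebkoguz" has last vowel 'u'. The stems whose last vowel is 'u' (tavum → taunvum, narvebguv → naunrvebguv) insert -un- after the first vowel.
The other patterns: stems whose last vowel is 'a' add fa- … -ish around the stem; stems whose last vowel is 'e' or 'o' repeat the first consonant+vowel as a prefix.
So tebkoguz → teunbkoguz.

teunbkoguz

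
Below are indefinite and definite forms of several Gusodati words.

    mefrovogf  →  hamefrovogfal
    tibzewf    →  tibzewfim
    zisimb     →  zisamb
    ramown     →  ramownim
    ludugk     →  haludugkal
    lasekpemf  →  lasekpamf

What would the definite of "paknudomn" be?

tibzewf and mefrovogf both end in -f yet inflect differently (tibzewfim, hamefrovogfal), so the final letter is not what conditions the rule; the second-to-last letter is.
"paknudomn" has second-to-last letter 'm'. The stems whose second-to-last letter is 'm' (lasekpemf → lasekpamf, zisimb → zisamb) change the last vowel to 'a'.
The other patterns: stems whose second-to-last letter is 'w' add -im; stems whose second-to-last letter is 'g' add ha- … -al around the stem.
So paknudomn → paknudamn.

paknudamn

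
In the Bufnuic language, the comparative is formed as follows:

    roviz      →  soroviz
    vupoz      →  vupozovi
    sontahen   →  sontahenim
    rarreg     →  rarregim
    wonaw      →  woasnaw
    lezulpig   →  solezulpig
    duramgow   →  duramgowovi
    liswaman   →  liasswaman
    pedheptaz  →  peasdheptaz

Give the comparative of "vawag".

wonaw and duramgow both end in -w yet inflect differently (woasnaw, duramgowovi), so the final letter is not what conditions the rule; the last vowel is.
"vawag" has last vowel 'a'. The stems whose last vowel is 'a' (pedheptaz → peasdheptaz, liswaman → liasswaman, wonaw → woasnaw) insert -as- after the first vowel.
So vawag → vaaswag.

vaaswag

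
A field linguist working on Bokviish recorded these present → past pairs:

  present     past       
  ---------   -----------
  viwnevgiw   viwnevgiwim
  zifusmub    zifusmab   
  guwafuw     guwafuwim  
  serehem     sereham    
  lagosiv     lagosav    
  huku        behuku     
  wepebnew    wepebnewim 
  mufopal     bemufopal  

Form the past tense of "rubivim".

rubivam

"rubivim" ends in -m. The one such stem in the data (serehem → sereham) changes the last vowel to 'a' (as do lagosiv, zifusmub), so the same rule applies.
The other patterns: stems ending in -w add -im; stems ending in -l or -u add the prefix be-.
So rubivim → rubivam.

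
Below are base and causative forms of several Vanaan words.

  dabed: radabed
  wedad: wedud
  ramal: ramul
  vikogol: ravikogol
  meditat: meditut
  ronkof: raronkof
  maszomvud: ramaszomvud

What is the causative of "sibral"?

wedad and maszomvud both end in -d yet inflect differently (wedud, ramaszomvud), so the final letter is not what conditions the rule; the last vowel is.
"sibral" has last vowel 'a'. The stems whose last vowel is 'a' (meditat → meditut, ramal → ramul, wedad → wedud) change the last vowel to 'u'.
The other pattern: stems whose last vowel is 'e', 'o' or 'u' add the prefix ra-.
So sibral → sibrul.

sibrul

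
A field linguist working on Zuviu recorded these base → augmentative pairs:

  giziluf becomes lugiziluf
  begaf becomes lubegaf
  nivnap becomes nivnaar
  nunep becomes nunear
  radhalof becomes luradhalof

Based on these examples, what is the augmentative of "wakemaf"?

"wakemaf" ends in -f. The stems ending in -f (giziluf → lugiziluf, begaf → lubegaf, radhalof → luradhalof) add the prefix lu-.
So wakemaf → luwakemaf.

luwakemaf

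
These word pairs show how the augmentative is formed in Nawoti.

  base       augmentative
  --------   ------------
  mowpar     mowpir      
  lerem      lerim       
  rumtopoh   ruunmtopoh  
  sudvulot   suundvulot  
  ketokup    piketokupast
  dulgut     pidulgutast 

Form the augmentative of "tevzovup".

pitevzovupast

sudvulot and dulgut both end in -t yet inflect differently (suundvulot, pidulgutast), so the final letter is not what conditions the rule; the last vowel is.
"tevzovup" has last vowel 'u'. The stems whose last vowel is 'u' (ketokup → piketokupast, dulgut → pidulgutast) add pi- … -ast around the stem.
So tevzovup → pitevzovupast.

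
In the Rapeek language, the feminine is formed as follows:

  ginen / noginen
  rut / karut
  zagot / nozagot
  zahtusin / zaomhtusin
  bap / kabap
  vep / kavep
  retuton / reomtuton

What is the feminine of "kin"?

kakin

"kin" has 1 vowel. The stems with 1 vowel (vep → kavep, rut → karut, bap → kabap) add the prefix ka-.
The other patterns: stems with 2 vowels add the prefix no-; stems with 3 vowels insert -om- after the first vowel.
So kin → kakin.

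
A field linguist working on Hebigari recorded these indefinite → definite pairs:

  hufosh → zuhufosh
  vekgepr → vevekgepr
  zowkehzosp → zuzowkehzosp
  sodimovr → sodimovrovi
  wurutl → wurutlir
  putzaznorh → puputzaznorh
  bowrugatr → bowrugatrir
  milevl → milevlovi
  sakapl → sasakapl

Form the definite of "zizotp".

zizotpir

"zizotp" has second-to-last letter 't'. The stems whose second-to-last letter is 't' (wurutl → wurutlir, bowrugatr → bowrugatrir) add -ir.
So zizotp → zizotpir.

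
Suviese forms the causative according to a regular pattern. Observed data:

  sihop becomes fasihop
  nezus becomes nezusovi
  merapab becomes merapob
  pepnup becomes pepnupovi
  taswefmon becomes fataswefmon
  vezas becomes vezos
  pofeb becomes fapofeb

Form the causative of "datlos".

sihop and pepnup both end in -p yet inflect differently (fasihop, pepnupovi), so the final letter is not what conditions the rule; the last vowel is.
"datlos" has last vowel 'o'. The stems whose last vowel is 'o' (sihop → fasihop, taswefmon → fataswefmon) add the prefix fa-.
So datlos → fadatlos.

fadatlos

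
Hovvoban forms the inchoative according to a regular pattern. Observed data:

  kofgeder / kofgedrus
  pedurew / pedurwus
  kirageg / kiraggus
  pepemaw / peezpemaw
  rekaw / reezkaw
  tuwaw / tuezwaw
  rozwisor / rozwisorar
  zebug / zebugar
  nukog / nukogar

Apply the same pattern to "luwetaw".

pedurew and pepemaw both end in -w yet inflect differently (pedurwus, peezpemaw), so the final letter is not what conditions the rule; the last vowel is.
"luwetaw" has last vowel 'a'. The stems whose last vowel is 'a' (pepemaw → peezpemaw, rekaw → reezkaw, tuwaw → tuezwaw) insert -ez- after the first vowel.
So luwetaw → luezwetaw.

luezwetaw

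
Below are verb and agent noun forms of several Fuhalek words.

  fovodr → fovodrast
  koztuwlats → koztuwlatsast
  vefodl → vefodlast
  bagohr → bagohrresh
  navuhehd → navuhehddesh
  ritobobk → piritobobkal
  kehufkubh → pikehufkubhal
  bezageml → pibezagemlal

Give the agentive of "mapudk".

fovodr and bagohr both end in -r yet inflect differently (fovodrast, bagohrresh), so the final letter is not what conditions the rule; the second-to-last letter is.
"mapudk" has second-to-last letter 'd'. The stems whose second-to-last letter is 'd' (fovodr → fovodrast, vefodl → vefodlast) add -ast.
The other patterns: stems whose second-to-last letter is 'h' double the final consonant and add -esh; stems whose second-to-last letter is 'b' or 'm' add pi- … -al around the stem.
So mapudk → mapudkast.

mapudkast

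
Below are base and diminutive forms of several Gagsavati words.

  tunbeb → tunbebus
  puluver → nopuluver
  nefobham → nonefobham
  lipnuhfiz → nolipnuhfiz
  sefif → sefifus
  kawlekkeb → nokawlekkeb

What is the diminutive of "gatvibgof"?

nogatvibgof

kawlekkeb and tunbeb both end in -b yet inflect differently (nokawlekkeb, tunbebus), so the final letter is not what conditions the rule; the number of vowels is.
"gatvibgof" has 3 vowels. The stems with 3 vowels (nefobham → nonefobham, puluver → nopuluver, lipnuhfiz → nolipnuhfiz) add the prefix no-.
The other pattern: stems with 2 vowels add -us.
So gatvibgof → nogatvibgof.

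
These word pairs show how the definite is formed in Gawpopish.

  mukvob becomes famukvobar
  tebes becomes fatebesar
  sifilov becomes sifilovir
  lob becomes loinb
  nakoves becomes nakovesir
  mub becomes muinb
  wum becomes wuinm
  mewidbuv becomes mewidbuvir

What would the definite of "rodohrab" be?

rodohrabir

mub and mukvob both end in -b yet inflect differently (muinb, famukvobar), so the final letter is not what conditions the rule; the number of vowels is.
"rodohrab" has 3 vowels. The stems with 3 vowels (sifilov → sifilovir, nakoves → nakovesir, mewidbuv → mewidbuvir) add -ir.
So rodohrab → rodohrabir.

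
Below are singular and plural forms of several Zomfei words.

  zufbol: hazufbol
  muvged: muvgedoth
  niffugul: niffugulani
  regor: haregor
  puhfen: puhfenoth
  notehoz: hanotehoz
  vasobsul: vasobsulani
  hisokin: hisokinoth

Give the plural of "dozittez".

vasobsul and zufbol both end in -l yet inflect differently (vasobsulani, hazufbol), so the final letter is not what conditions the rule; the last vowel is.
"dozittez" has last vowel 'e'. The stems whose last vowel is 'e' (puhfen → puhfenoth, muvged → muvgedoth) add -oth.
So dozittez → dozittezoth.

dozittezoth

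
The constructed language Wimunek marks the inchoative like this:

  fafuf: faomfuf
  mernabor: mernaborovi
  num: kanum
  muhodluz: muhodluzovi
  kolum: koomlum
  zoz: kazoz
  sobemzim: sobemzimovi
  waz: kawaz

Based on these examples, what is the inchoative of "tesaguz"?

num and kolum both end in -m yet inflect differently (kanum, koomlum), so the final letter is not what conditions the rule; the number of vowels is.
"tesaguz" has 3 vowels. The stems with 3 vowels (mernabor → mernaborovi, muhodluz → muhodluzovi, sobemzim → sobemzimovi) add -ovi.
So tesaguz → tesaguzovi.

tesaguzovi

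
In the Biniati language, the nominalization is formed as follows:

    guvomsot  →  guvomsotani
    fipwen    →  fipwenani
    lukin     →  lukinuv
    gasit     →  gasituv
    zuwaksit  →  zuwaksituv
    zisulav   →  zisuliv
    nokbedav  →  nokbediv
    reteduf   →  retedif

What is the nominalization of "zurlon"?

zurlonani

fipwen and lukin both end in -n yet inflect differently (fipwenani, lukinuv), so the final letter is not what conditions the rule; the last vowel is.
"zurlon" has last vowel 'o'. The one such stem in the data (guvomsot → guvomsotani) adds -ani, so the same rule applies.
The other patterns: stems whose last vowel is 'i' add -uv; stems whose last vowel is 'a' or 'u' change the last vowel to 'i'.
So zurlon → zurlonani.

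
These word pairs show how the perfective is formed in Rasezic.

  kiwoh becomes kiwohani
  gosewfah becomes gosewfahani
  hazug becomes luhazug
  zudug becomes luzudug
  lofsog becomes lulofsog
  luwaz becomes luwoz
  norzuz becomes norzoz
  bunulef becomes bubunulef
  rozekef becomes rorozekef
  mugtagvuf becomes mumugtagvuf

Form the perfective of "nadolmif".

kiwoh and lofsog both have last vowel 'o' yet inflect differently (kiwohani, lulofsog), so the last vowel is not what conditions the rule; the final letter is.
"nadolmif" ends in -f. The stems ending in -f (bunulef → bubunulef, rozekef → rorozekef, mugtagvuf → mumugtagvuf) repeat the first consonant+vowel as a prefix.
So nadolmif → nanadolmif.

nanadolmif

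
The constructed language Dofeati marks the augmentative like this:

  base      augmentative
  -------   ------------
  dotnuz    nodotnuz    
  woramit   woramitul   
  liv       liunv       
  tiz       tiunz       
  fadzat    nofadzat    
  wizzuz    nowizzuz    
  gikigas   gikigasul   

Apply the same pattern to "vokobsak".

vokobsakul

tiz and dotnuz both end in -z yet inflect differently (tiunz, nodotnuz), so the final letter is not what conditions the rule; the number of vowels is.
"vokobsak" has 3 vowels. The stems with 3 vowels (woramit → woramitul, gikigas → gikigasul) add -ul.
The other patterns: stems with 1 vowel insert -un- after the first vowel; stems with 2 vowels add the prefix no-.
So vokobsak → vokobsakul.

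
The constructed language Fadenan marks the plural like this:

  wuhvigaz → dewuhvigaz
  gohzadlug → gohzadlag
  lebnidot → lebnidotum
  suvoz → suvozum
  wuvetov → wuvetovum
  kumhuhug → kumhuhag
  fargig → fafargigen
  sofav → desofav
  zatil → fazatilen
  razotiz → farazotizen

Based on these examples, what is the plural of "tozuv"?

tozav

wuhvigaz and suvoz both end in -z yet inflect differently (dewuhvigaz, suvozum), so the final letter is not what conditions the rule; the last vowel is.
"tozuv" has last vowel 'u'. The stems whose last vowel is 'u' (kumhuhug → kumhuhag, gohzadlug → gohzadlag) change the last vowel to 'a'.
So tozuv → tozav.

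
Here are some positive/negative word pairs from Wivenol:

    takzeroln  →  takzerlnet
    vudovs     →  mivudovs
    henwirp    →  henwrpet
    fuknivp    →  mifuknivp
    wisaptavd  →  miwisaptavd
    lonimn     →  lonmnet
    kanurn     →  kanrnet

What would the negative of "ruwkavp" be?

miruwkavp

"ruwkavp" has second-to-last letter 'v'. The stems whose second-to-last letter is 'v' (fuknivp → mifuknivp, wisaptavd → miwisaptavd, vudovs → mivudovs) add the prefix mi-.
The other pattern: stems whose second-to-last letter is 'l', 'm' or 'r' delete the last vowel and add -et.
So ruwkavp → miruwkavp.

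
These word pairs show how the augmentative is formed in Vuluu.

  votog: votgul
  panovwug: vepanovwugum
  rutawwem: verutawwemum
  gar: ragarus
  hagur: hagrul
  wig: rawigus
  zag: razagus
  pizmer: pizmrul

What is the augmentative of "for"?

"for" has 1 vowel. The stems with 1 vowel (wig → rawigus, gar → ragarus, zag → razagus) add ra- … -us around the stem.
So for → raforus.

raforus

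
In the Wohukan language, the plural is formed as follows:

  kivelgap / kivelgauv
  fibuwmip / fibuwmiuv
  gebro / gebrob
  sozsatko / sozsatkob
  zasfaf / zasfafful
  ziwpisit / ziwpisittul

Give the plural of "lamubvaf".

lamubvafful

"lamubvaf" ends in -f. The one such stem in the data (zasfaf → zasfafful) doubles the final consonant and adds -ul (as does ziwpisit), so the same rule applies.
The other patterns: stems ending in -p drop the final letter and add -uv; stems ending in -o drop the final letter and add -ob.
So lamubvaf → lamubvafful.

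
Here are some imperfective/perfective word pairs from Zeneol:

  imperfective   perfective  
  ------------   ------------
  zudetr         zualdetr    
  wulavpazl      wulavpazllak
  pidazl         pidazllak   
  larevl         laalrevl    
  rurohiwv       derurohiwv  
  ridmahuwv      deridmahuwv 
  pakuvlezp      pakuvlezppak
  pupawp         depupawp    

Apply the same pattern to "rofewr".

pakuvlezp and pupawp both end in -p yet inflect differently (pakuvlezppak, depupawp), so the final letter is not what conditions the rule; the second-to-last letter is.
"rofewr" has second-to-last letter 'w'. The stems whose second-to-last letter is 'w' (ridmahuwv → deridmahuwv, rurohiwv → derurohiwv, pupawp → depupawp) add the prefix de-.
The other patterns: stems whose second-to-last letter is 'z' double the final consonant and add -ak; stems whose second-to-last letter is 't' or 'v' insert -al- after the first vowel.
So rofewr → derofewr.

derofewr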